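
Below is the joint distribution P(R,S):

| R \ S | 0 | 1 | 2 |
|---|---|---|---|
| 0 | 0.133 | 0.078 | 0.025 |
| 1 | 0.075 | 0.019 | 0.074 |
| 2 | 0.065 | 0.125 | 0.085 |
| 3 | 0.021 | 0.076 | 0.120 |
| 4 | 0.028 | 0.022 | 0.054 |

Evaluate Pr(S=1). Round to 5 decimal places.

0.32000

P(S=1) = 0.078 + 0.019 + 0.125 + 0.076 + 0.022 = 0.320.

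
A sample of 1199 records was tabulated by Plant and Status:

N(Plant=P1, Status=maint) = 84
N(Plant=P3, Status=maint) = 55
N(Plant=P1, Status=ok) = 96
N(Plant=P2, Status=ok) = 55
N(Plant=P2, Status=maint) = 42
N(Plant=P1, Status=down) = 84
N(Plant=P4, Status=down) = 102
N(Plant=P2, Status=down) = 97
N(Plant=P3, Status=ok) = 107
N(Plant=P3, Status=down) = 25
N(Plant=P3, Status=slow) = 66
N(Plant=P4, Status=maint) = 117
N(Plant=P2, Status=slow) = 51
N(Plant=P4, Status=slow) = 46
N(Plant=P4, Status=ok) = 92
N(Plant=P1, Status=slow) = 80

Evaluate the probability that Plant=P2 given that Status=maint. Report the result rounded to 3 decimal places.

0.141

Total with Status=maint: 84 + 42 + 55 + 117 = 298.
P(Plant=P2 | Status=maint) = 42/298 = 0.141.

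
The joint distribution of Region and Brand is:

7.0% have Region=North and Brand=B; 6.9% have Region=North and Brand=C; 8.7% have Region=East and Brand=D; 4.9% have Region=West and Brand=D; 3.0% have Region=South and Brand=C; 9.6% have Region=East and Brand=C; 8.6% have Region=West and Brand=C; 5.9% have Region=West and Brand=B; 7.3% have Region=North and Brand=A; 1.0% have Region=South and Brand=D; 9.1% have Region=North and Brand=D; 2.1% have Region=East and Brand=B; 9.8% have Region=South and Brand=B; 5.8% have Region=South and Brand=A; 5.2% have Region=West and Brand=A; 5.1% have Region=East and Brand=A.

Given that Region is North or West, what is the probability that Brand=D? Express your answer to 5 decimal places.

0.25501

P(Region=North) = 0.073 + 0.070 + 0.069 + 0.091 = 0.303.
P(Region=West) = 0.052 + 0.059 + 0.086 + 0.049 = 0.246.
P(Region ∈ {North, West}) = 0.303 + 0.246 = 0.549; P(Brand=D, Region ∈ {North, West}) = 0.091 + 0.049 = 0.140.
P(Brand=D | Region ∈ {North, West}) = 0.140/0.549 = 0.25501.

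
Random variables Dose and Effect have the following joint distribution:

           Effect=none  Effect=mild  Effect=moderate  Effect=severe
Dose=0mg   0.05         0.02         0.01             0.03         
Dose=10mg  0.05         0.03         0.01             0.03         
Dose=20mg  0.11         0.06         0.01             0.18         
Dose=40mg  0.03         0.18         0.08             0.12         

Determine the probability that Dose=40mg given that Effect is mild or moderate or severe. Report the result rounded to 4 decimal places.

0.5000

P(Effect=mild) = 0.02 + 0.03 + 0.06 + 0.18 = 0.29.
P(Effect=moderate) = 0.01 + 0.01 + 0.01 + 0.08 = 0.11.
P(Effect=severe) = 0.03 + 0.03 + 0.18 + 0.12 = 0.36.
P(Effect ∈ {mild, moderate, severe}) = 0.29 + 0.11 + 0.36 = 0.76; P(Dose=40mg, Effect ∈ {mild, moderate, severe}) = 0.18 + 0.08 + 0.12 = 0.38.
P(Dose=40mg | Effect ∈ {mild, moderate, severe}) = 0.38/0.76 = 0.5000.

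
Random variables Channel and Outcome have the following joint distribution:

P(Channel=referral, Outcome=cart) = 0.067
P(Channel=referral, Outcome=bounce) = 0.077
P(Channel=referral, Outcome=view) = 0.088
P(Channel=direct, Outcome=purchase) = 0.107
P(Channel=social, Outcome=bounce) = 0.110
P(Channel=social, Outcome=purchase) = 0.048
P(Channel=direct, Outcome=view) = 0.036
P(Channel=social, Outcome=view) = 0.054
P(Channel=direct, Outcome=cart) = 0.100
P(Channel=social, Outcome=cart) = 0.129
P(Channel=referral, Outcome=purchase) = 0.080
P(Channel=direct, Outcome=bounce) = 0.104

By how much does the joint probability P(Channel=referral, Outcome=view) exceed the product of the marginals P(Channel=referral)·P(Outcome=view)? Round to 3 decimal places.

P(Channel=referral) = 0.077 + 0.088 + 0.067 + 0.080 = 0.312.
P(Outcome=view) = 0.054 + 0.036 + 0.088 = 0.178.
P(Channel=referral, Outcome=view) − P(Channel=referral)P(Outcome=view) = 0.088 − 0.312×0.178 = 0.032.

0.032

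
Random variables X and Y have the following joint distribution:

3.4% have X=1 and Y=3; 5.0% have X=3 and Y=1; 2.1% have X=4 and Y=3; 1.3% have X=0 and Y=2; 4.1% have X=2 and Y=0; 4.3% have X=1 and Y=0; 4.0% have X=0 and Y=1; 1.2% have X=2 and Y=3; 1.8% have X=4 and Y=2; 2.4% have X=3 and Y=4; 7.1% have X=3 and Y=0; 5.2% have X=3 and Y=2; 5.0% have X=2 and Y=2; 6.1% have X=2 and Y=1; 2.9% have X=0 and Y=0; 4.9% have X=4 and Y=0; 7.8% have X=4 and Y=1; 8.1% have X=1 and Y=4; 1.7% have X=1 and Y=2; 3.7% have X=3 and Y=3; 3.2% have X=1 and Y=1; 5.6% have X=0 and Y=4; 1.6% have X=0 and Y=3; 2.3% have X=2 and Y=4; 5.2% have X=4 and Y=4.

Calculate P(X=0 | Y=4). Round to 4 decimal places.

0.2373

P(Y=4) = 0.056 + 0.081 + 0.023 + 0.024 + 0.052 = 0.236.
P(X=0 | Y=4) = 0.056/0.236 = 0.2373.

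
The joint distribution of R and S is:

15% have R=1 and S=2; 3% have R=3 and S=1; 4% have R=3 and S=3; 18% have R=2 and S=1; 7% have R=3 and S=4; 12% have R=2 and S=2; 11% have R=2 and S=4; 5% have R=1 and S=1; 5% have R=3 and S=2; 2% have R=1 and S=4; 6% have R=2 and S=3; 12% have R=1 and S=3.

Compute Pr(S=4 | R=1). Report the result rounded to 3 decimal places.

P(R=1) = 0.05 + 0.15 + 0.12 + 0.02 = 0.34.
P(S=4 | R=1) = 0.02/0.34 = 0.059.

0.059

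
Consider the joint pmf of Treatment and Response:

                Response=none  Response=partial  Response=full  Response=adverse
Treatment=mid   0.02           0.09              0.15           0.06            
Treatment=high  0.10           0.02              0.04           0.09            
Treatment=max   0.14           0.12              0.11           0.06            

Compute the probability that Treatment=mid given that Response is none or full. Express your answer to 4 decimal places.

0.3036

P(Response=none) = 0.02 + 0.10 + 0.14 = 0.26.
P(Response=full) = 0.15 + 0.04 + 0.11 = 0.30.
P(Response ∈ {none, full}) = 0.26 + 0.30 = 0.56; P(Treatment=mid, Response ∈ {none, full}) = 0.02 + 0.15 = 0.17.
P(Treatment=mid | Response ∈ {none, full}) = 0.17/0.56 = 0.3036.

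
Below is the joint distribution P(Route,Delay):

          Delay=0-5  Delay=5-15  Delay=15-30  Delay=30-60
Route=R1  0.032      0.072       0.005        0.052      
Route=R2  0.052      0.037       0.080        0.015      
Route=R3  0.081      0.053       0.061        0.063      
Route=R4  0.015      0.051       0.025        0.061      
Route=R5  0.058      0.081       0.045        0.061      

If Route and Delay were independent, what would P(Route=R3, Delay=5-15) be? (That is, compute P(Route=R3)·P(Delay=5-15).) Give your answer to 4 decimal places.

0.0759

P(Route=R3) = 0.081 + 0.053 + 0.061 + 0.063 = 0.258.
P(Delay=5-15) = 0.072 + 0.037 + 0.053 + 0.051 + 0.081 = 0.294.
Product: 0.258 × 0.294 = 0.0759.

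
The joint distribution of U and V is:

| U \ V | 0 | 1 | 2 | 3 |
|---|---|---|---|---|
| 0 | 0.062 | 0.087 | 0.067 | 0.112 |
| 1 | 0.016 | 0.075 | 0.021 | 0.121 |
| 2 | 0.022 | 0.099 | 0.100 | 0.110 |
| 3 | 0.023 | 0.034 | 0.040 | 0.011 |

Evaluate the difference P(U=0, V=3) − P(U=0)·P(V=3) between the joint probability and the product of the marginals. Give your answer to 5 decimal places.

P(U=0) = 0.062 + 0.087 + 0.067 + 0.112 = 0.328.
P(V=3) = 0.112 + 0.121 + 0.110 + 0.011 = 0.354.
P(U=0, V=3) − P(U=0)P(V=3) = 0.112 − 0.328×0.354 = -0.00411.

-0.00411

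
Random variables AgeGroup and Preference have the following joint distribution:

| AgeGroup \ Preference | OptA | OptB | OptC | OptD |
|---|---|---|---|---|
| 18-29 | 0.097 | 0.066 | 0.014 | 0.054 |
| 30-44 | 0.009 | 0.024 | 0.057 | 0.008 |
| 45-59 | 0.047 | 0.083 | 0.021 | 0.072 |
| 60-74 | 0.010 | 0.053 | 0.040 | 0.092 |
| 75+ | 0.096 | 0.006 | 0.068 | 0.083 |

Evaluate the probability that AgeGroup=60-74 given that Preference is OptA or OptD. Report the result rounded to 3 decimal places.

0.180

P(Preference=OptA) = 0.097 + 0.009 + 0.047 + 0.010 + 0.096 = 0.259.
P(Preference=OptD) = 0.054 + 0.008 + 0.072 + 0.092 + 0.083 = 0.309.
P(Preference ∈ {OptA, OptD}) = 0.259 + 0.309 = 0.568; P(AgeGroup=60-74, Preference ∈ {OptA, OptD}) = 0.010 + 0.092 = 0.102.
P(AgeGroup=60-74 | Preference ∈ {OptA, OptD}) = 0.102/0.568 = 0.180.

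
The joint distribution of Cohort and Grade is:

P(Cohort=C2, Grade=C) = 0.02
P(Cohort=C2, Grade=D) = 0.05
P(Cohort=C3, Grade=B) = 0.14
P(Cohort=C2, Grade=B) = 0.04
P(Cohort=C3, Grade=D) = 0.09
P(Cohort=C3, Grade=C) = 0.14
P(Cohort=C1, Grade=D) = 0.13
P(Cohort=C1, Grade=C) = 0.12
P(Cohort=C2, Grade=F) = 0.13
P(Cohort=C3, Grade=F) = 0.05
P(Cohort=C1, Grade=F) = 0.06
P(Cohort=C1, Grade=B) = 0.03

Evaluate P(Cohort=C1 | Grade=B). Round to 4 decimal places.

0.1429

P(Grade=B) = 0.03 + 0.04 + 0.14 = 0.21.
P(Cohort=C1 | Grade=B) = 0.03/0.21 = 0.1429.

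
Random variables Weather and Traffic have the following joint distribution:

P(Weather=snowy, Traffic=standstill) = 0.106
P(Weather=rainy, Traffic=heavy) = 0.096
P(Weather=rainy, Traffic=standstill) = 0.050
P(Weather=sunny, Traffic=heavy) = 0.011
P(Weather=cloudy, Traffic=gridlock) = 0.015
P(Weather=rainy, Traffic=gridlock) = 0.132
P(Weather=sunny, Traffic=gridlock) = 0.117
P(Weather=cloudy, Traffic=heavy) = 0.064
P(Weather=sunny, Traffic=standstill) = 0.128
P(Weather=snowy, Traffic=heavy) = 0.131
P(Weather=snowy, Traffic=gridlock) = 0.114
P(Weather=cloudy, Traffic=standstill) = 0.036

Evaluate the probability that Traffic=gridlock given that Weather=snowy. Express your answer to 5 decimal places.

P(Weather=snowy) = 0.131 + 0.114 + 0.106 = 0.351.
P(Traffic=gridlock | Weather=snowy) = 0.114/0.351 = 0.32479.

0.32479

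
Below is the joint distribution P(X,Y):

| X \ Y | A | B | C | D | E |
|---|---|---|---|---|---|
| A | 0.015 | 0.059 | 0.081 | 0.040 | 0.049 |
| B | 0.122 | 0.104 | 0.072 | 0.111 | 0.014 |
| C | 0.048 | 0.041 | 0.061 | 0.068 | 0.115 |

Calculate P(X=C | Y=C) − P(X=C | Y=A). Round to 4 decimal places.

0.0256

P(Y=C) = 0.081 + 0.072 + 0.061 = 0.214; P(X=C | Y=C) = 0.061/0.214 = 0.28505.
P(Y=A) = 0.015 + 0.122 + 0.048 = 0.185; P(X=C | Y=A) = 0.048/0.185 = 0.25946.
Difference = 0.0256.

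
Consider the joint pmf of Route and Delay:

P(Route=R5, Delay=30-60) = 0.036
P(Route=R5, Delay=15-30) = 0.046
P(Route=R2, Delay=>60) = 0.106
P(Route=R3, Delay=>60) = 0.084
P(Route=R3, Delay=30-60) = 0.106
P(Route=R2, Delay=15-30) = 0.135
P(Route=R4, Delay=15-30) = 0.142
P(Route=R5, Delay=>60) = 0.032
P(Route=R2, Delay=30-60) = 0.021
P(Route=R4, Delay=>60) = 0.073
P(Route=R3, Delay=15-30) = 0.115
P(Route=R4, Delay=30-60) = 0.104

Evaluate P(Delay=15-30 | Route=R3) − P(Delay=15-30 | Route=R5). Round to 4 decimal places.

P(Route=R3) = 0.115 + 0.106 + 0.084 = 0.305; P(Delay=15-30 | Route=R3) = 0.115/0.305 = 0.37705.
P(Route=R5) = 0.046 + 0.036 + 0.032 = 0.114; P(Delay=15-30 | Route=R5) = 0.046/0.114 = 0.40351.
Difference = -0.0265.

-0.0265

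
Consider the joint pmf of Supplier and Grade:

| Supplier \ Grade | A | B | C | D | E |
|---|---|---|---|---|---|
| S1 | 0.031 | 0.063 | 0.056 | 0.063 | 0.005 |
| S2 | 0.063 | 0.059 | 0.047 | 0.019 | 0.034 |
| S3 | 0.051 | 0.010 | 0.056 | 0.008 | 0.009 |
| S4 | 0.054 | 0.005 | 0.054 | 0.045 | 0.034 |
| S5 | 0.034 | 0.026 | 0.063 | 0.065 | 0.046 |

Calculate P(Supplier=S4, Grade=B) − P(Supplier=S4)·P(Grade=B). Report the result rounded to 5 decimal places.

-0.02630

P(Supplier=S4) = 0.054 + 0.005 + 0.054 + 0.045 + 0.034 = 0.192.
P(Grade=B) = 0.063 + 0.059 + 0.010 + 0.005 + 0.026 = 0.163.
P(Supplier=S4, Grade=B) − P(Supplier=S4)P(Grade=B) = 0.005 − 0.192×0.163 = -0.02630.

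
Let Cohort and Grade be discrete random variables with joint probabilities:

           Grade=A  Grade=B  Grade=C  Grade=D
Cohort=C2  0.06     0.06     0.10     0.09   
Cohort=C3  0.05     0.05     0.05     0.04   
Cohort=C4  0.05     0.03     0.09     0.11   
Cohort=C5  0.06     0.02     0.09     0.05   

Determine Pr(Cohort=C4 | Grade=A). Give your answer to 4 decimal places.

0.2273

P(Grade=A) = 0.06 + 0.05 + 0.05 + 0.06 = 0.22.
P(Cohort=C4 | Grade=A) = 0.05/0.22 = 0.2273.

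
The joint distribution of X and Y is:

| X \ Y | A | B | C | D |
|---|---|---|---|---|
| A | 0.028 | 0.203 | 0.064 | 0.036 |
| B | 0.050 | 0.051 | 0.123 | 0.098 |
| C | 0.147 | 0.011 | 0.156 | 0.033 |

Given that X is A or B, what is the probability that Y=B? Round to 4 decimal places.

0.3890

P(X=A) = 0.028 + 0.203 + 0.064 + 0.036 = 0.331.
P(X=B) = 0.050 + 0.051 + 0.123 + 0.098 = 0.322.
P(X ∈ {A, B}) = 0.331 + 0.322 = 0.653; P(Y=B, X ∈ {A, B}) = 0.203 + 0.051 = 0.254.
P(Y=B | X ∈ {A, B}) = 0.254/0.653 = 0.3890.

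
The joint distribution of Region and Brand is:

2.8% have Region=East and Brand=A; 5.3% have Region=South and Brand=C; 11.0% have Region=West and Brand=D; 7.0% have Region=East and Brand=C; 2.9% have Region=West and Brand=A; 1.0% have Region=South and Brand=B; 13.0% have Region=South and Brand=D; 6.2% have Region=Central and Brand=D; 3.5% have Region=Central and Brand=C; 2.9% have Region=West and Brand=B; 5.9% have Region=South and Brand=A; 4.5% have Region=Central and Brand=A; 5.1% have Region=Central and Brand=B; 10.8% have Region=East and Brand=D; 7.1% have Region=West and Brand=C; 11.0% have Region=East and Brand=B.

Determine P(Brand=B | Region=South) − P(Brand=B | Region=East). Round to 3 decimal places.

-0.308

P(Region=South) = 0.059 + 0.010 + 0.053 + 0.130 = 0.252; P(Brand=B | Region=South) = 0.010/0.252 = 0.0397.
P(Region=East) = 0.028 + 0.110 + 0.070 + 0.108 = 0.316; P(Brand=B | Region=East) = 0.110/0.316 = 0.3481.
Difference = -0.308.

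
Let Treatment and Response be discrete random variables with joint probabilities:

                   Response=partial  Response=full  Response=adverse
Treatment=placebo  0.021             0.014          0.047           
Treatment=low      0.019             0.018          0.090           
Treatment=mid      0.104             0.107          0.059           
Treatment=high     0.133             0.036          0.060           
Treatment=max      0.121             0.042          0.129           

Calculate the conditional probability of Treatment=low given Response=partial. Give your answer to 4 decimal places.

0.0477

P(Response=partial) = 0.021 + 0.019 + 0.104 + 0.133 + 0.121 = 0.398.
P(Treatment=low | Response=partial) = 0.019/0.398 = 0.0477.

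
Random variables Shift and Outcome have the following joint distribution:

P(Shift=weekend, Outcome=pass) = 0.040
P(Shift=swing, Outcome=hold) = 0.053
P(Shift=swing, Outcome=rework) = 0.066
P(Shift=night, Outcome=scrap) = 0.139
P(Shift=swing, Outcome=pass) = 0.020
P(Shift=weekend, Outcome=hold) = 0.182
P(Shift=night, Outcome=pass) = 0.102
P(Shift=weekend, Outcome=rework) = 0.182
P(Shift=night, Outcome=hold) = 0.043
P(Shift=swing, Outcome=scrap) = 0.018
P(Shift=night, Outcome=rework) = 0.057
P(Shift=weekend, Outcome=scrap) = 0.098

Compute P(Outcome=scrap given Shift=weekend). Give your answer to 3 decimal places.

P(Shift=weekend) = 0.040 + 0.182 + 0.098 + 0.182 = 0.502.
P(Outcome=scrap | Shift=weekend) = 0.098/0.502 = 0.195.

0.195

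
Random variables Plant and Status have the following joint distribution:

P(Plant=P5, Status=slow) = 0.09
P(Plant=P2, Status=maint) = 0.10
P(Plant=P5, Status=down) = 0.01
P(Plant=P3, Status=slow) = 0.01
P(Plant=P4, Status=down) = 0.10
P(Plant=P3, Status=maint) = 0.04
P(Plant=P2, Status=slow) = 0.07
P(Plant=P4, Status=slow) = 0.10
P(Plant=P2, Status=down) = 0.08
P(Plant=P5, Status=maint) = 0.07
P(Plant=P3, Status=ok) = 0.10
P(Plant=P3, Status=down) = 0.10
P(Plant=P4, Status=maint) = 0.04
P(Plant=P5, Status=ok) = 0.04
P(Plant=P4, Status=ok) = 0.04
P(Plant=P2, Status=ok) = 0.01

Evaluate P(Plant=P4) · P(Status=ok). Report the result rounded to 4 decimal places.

0.0532

P(Plant=P4) = 0.04 + 0.10 + 0.10 + 0.04 = 0.28.
P(Status=ok) = 0.01 + 0.10 + 0.04 + 0.04 = 0.19.
Product: 0.28 × 0.19 = 0.0532.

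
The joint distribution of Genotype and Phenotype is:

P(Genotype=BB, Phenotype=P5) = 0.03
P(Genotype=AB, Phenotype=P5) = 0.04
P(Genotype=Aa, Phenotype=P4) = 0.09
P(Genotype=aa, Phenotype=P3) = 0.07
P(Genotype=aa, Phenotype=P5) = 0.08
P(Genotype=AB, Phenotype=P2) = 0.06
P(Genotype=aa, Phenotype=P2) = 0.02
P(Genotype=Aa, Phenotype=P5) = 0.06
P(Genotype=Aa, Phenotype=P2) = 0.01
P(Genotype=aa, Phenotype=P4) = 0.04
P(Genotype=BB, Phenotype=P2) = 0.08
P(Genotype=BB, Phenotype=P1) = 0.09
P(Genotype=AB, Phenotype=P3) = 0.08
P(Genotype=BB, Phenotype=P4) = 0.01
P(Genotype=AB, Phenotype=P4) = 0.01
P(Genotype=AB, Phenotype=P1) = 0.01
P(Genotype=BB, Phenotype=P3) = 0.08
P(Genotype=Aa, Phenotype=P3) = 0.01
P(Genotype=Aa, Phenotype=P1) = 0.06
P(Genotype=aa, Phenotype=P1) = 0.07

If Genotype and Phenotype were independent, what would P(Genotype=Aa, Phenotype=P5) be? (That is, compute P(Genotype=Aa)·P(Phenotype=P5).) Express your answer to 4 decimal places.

0.0483

P(Genotype=Aa) = 0.06 + 0.01 + 0.01 + 0.09 + 0.06 = 0.23.
P(Phenotype=P5) = 0.06 + 0.08 + 0.04 + 0.03 = 0.21.
Product: 0.23 × 0.21 = 0.0483.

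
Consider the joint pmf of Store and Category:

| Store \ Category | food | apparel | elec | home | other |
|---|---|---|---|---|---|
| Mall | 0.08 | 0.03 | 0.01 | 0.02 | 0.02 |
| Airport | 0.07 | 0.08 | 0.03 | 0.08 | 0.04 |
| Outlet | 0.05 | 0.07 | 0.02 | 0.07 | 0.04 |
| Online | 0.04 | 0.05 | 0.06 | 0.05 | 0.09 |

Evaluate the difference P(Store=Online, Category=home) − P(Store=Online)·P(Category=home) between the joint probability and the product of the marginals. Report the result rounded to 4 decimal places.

-0.0138

P(Store=Online) = 0.04 + 0.05 + 0.06 + 0.05 + 0.09 = 0.29.
P(Category=home) = 0.02 + 0.08 + 0.07 + 0.05 = 0.22.
P(Store=Online, Category=home) − P(Store=Online)P(Category=home) = 0.05 − 0.29×0.22 = -0.0138.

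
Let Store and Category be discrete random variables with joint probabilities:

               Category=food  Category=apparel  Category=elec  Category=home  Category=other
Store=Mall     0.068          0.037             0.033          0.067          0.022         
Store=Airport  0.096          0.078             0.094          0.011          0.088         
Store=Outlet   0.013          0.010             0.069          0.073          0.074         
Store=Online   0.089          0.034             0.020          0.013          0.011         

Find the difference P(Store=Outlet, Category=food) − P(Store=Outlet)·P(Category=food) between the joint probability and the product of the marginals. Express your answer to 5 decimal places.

P(Store=Outlet) = 0.013 + 0.010 + 0.069 + 0.073 + 0.074 = 0.239.
P(Category=food) = 0.068 + 0.096 + 0.013 + 0.089 = 0.266.
P(Store=Outlet, Category=food) − P(Store=Outlet)P(Category=food) = 0.013 − 0.239×0.266 = -0.05057.

-0.05057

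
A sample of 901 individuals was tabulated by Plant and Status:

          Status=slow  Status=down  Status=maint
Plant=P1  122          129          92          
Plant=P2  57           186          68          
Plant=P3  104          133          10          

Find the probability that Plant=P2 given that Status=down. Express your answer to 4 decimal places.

Total with Status=down: 129 + 186 + 133 = 448.
P(Plant=P2 | Status=down) = 186/448 = 0.4152.

0.4152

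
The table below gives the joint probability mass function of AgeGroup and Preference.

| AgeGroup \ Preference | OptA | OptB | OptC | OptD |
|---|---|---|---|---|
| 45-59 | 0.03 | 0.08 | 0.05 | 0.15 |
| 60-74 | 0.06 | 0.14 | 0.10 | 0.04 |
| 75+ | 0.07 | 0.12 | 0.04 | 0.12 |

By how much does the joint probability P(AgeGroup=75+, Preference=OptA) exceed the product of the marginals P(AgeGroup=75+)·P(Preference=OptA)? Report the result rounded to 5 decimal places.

P(AgeGroup=75+) = 0.07 + 0.12 + 0.04 + 0.12 = 0.35.
P(Preference=OptA) = 0.03 + 0.06 + 0.07 = 0.16.
P(AgeGroup=75+, Preference=OptA) − P(AgeGroup=75+)P(Preference=OptA) = 0.07 − 0.35×0.16 = 0.01400.

0.01400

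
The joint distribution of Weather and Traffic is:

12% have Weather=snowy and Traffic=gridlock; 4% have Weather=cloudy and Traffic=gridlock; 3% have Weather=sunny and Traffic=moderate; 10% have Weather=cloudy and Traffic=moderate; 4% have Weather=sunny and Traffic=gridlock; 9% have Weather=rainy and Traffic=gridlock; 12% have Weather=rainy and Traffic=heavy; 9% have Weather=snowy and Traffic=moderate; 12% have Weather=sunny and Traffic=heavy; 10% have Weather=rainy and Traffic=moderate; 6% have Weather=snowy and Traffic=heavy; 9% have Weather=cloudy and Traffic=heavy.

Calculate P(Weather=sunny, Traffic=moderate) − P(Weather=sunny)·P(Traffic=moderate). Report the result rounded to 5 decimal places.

P(Weather=sunny) = 0.03 + 0.12 + 0.04 = 0.19.
P(Traffic=moderate) = 0.03 + 0.10 + 0.10 + 0.09 = 0.32.
P(Weather=sunny, Traffic=moderate) − P(Weather=sunny)P(Traffic=moderate) = 0.03 − 0.19×0.32 = -0.03080.

-0.03080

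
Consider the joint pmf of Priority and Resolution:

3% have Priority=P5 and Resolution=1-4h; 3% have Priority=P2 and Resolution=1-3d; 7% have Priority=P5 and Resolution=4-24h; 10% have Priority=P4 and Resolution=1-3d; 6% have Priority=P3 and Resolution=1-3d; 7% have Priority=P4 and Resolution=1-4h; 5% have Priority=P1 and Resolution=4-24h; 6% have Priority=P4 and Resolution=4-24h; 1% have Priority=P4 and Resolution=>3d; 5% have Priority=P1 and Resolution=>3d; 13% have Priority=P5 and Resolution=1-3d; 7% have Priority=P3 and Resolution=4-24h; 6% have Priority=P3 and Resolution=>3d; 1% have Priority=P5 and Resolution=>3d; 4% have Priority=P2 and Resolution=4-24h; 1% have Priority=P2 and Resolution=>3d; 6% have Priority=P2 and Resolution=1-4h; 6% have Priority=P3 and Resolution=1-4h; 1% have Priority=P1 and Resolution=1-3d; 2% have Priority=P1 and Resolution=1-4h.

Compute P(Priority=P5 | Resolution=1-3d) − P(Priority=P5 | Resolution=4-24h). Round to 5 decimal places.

P(Resolution=1-3d) = 0.01 + 0.03 + 0.06 + 0.10 + 0.13 = 0.33; P(Priority=P5 | Resolution=1-3d) = 0.13/0.33 = 0.393939.
P(Resolution=4-24h) = 0.05 + 0.04 + 0.07 + 0.06 + 0.07 = 0.29; P(Priority=P5 | Resolution=4-24h) = 0.07/0.29 = 0.241379.
Difference = 0.15256.

0.15256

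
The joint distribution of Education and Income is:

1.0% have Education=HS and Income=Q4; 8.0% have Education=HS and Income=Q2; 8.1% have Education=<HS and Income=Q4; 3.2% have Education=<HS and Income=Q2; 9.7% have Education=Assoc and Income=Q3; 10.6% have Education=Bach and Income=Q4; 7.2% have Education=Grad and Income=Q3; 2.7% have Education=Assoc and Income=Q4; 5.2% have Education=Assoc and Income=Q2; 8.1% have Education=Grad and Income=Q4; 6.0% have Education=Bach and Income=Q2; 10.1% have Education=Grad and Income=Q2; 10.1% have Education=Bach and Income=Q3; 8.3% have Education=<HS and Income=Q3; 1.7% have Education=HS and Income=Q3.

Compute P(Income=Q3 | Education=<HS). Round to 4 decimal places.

P(Education=<HS) = 0.032 + 0.083 + 0.081 = 0.196.
P(Income=Q3 | Education=<HS) = 0.083/0.196 = 0.4235.

0.4235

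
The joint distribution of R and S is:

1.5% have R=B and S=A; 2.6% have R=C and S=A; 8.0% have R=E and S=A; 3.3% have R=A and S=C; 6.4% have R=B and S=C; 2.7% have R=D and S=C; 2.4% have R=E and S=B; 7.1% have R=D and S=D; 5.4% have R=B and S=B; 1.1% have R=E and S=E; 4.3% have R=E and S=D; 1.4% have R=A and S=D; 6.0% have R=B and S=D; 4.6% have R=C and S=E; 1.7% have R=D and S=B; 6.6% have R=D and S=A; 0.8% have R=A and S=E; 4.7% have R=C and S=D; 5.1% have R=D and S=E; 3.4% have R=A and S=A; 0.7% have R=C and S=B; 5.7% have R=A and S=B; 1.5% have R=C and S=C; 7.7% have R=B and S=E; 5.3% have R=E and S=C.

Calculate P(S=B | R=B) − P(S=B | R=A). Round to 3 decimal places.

P(R=B) = 0.015 + 0.054 + 0.064 + 0.060 + 0.077 = 0.270; P(S=B | R=B) = 0.054/0.270 = 0.2000.
P(R=A) = 0.034 + 0.057 + 0.033 + 0.014 + 0.008 = 0.146; P(S=B | R=A) = 0.057/0.146 = 0.3904.
Difference = -0.190.

-0.190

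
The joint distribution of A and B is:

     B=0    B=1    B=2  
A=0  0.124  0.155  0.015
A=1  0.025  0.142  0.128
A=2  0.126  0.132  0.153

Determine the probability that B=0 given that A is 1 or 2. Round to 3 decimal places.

P(A=1) = 0.025 + 0.142 + 0.128 = 0.295.
P(A=2) = 0.126 + 0.132 + 0.153 = 0.411.
P(A ∈ {1, 2}) = 0.295 + 0.411 = 0.706; P(B=0, A ∈ {1, 2}) = 0.025 + 0.126 = 0.151.
P(B=0 | A ∈ {1, 2}) = 0.151/0.706 = 0.214.

0.214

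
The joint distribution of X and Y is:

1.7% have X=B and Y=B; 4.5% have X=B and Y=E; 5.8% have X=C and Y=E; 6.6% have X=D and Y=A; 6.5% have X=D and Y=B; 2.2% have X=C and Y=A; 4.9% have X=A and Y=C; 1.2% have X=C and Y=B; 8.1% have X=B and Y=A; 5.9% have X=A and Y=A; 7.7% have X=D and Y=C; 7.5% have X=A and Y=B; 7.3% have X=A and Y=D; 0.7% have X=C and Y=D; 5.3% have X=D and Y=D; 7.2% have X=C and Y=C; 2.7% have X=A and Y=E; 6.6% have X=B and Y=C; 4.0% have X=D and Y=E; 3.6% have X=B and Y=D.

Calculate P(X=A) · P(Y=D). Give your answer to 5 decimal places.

P(X=A) = 0.059 + 0.075 + 0.049 + 0.073 + 0.027 = 0.283.
P(Y=D) = 0.073 + 0.036 + 0.007 + 0.053 = 0.169.
Product: 0.283 × 0.169 = 0.04783.

0.04783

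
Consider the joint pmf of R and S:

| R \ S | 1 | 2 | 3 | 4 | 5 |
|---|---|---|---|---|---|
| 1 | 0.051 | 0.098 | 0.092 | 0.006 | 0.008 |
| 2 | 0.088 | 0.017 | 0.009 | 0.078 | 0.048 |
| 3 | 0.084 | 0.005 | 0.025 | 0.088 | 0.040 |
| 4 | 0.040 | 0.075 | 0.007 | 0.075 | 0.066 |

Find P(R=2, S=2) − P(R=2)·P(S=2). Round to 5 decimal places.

-0.02980

P(R=2) = 0.088 + 0.017 + 0.009 + 0.078 + 0.048 = 0.240.
P(S=2) = 0.098 + 0.017 + 0.005 + 0.075 = 0.195.
P(R=2, S=2) − P(R=2)P(S=2) = 0.017 − 0.240×0.195 = -0.02980.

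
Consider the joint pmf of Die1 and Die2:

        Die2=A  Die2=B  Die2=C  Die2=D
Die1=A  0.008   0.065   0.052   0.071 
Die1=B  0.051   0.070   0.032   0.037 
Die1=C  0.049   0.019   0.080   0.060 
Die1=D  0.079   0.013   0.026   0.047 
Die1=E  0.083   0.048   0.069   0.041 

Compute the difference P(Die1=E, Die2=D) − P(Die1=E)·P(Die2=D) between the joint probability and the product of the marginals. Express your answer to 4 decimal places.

P(Die1=E) = 0.083 + 0.048 + 0.069 + 0.041 = 0.241.
P(Die2=D) = 0.071 + 0.037 + 0.060 + 0.047 + 0.041 = 0.256.
P(Die1=E, Die2=D) − P(Die1=E)P(Die2=D) = 0.041 − 0.241×0.256 = -0.0207.

-0.0207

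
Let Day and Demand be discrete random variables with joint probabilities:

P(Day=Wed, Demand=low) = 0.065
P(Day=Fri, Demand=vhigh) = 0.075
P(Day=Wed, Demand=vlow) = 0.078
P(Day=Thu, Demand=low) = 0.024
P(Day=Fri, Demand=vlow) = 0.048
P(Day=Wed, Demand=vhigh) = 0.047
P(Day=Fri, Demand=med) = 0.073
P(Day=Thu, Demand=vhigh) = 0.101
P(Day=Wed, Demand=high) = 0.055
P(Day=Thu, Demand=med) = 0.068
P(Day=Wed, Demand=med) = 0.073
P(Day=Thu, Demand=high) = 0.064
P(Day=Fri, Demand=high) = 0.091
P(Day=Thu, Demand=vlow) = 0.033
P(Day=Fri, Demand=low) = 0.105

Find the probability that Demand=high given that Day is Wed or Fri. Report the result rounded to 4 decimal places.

P(Day=Wed) = 0.078 + 0.065 + 0.073 + 0.055 + 0.047 = 0.318.
P(Day=Fri) = 0.048 + 0.105 + 0.073 + 0.091 + 0.075 = 0.392.
P(Day ∈ {Wed, Fri}) = 0.318 + 0.392 = 0.710; P(Demand=high, Day ∈ {Wed, Fri}) = 0.055 + 0.091 = 0.146.
P(Demand=high | Day ∈ {Wed, Fri}) = 0.146/0.710 = 0.2056.

0.2056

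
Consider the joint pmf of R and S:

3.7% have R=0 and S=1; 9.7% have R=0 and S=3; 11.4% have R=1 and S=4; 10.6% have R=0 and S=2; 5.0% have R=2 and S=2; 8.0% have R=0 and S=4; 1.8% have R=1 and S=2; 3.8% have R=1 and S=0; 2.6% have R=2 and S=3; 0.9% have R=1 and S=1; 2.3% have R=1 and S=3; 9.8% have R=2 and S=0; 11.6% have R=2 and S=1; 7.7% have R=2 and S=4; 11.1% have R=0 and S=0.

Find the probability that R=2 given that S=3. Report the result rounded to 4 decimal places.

0.1781

P(S=3) = 0.097 + 0.023 + 0.026 = 0.146.
P(R=2 | S=3) = 0.026/0.146 = 0.1781.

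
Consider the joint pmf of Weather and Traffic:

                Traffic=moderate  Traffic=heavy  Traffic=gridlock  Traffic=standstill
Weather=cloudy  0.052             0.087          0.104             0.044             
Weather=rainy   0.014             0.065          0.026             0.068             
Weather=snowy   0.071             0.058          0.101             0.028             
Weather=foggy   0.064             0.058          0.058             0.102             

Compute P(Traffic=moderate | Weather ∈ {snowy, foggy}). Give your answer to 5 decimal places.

P(Weather=snowy) = 0.071 + 0.058 + 0.101 + 0.028 = 0.258.
P(Weather=foggy) = 0.064 + 0.058 + 0.058 + 0.102 = 0.282.
P(Weather ∈ {snowy, foggy}) = 0.258 + 0.282 = 0.540; P(Traffic=moderate, Weather ∈ {snowy, foggy}) = 0.071 + 0.064 = 0.135.
P(Traffic=moderate | Weather ∈ {snowy, foggy}) = 0.135/0.540 = 0.25000.

0.25000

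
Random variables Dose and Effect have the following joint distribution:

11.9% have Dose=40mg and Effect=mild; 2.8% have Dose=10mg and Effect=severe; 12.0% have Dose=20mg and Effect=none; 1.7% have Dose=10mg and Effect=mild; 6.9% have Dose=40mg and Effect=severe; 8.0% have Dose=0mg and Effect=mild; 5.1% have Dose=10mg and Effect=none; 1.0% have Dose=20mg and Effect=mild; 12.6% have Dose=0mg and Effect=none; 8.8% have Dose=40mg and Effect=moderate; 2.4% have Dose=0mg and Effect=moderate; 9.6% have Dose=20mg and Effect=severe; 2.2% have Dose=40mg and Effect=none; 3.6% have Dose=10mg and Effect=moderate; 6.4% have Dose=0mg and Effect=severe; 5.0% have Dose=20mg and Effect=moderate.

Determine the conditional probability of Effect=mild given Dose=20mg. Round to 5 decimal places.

0.03623

P(Dose=20mg) = 0.120 + 0.010 + 0.050 + 0.096 = 0.276.
P(Effect=mild | Dose=20mg) = 0.010/0.276 = 0.03623.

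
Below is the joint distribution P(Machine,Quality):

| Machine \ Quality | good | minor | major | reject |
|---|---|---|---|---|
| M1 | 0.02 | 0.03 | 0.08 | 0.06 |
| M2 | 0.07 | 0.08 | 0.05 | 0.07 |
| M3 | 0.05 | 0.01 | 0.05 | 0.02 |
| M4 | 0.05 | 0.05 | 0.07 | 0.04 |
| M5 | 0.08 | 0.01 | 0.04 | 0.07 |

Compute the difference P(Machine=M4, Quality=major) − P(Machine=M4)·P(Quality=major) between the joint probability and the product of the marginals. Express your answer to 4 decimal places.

P(Machine=M4) = 0.05 + 0.05 + 0.07 + 0.04 = 0.21.
P(Quality=major) = 0.08 + 0.05 + 0.05 + 0.07 + 0.04 = 0.29.
P(Machine=M4, Quality=major) − P(Machine=M4)P(Quality=major) = 0.07 − 0.21×0.29 = 0.0091.

0.0091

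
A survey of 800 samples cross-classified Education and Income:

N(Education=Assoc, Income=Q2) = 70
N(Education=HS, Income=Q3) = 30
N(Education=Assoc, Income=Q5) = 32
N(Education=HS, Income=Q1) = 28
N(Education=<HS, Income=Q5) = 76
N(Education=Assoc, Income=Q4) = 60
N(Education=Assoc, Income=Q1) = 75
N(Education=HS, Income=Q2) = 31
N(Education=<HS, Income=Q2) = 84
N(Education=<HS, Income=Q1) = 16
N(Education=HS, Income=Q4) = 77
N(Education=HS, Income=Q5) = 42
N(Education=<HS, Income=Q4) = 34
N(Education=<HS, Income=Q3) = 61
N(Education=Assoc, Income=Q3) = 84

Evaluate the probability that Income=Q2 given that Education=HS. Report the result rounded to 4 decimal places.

0.1490

Total with Education=HS: 28 + 31 + 30 + 77 + 42 = 208.
P(Income=Q2 | Education=HS) = 31/208 = 0.1490.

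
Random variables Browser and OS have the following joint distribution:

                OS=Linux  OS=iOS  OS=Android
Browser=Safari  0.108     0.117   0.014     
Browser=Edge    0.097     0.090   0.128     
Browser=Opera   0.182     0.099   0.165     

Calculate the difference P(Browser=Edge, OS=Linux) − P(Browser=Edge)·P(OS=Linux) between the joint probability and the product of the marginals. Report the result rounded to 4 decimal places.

P(Browser=Edge) = 0.097 + 0.090 + 0.128 = 0.315.
P(OS=Linux) = 0.108 + 0.097 + 0.182 = 0.387.
P(Browser=Edge, OS=Linux) − P(Browser=Edge)P(OS=Linux) = 0.097 − 0.315×0.387 = -0.0249.

-0.0249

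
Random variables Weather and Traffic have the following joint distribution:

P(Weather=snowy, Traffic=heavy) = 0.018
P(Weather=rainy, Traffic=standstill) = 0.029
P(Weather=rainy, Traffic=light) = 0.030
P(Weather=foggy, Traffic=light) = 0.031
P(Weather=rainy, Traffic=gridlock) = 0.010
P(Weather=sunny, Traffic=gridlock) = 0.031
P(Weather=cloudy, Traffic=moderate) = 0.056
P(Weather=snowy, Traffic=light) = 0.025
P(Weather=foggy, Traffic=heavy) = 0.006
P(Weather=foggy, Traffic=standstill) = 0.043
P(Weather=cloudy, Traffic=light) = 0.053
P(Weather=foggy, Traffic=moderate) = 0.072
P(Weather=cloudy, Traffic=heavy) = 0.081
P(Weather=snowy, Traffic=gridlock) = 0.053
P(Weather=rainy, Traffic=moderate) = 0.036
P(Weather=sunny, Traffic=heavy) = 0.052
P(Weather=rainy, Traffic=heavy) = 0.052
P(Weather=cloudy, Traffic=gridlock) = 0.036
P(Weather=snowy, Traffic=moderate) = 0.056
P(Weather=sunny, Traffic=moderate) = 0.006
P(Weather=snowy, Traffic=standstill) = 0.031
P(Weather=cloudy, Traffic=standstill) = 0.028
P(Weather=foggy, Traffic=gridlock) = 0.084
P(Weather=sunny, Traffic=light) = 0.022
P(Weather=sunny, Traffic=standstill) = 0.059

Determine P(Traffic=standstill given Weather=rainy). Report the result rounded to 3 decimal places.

0.185

P(Weather=rainy) = 0.030 + 0.036 + 0.052 + 0.010 + 0.029 = 0.157.
P(Traffic=standstill | Weather=rainy) = 0.029/0.157 = 0.185.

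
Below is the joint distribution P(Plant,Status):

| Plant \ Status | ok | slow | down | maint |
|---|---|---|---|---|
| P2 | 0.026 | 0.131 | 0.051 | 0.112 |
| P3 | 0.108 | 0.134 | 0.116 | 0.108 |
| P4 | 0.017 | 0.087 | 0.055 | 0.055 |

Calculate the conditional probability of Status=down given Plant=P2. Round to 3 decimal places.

0.159

P(Plant=P2) = 0.026 + 0.131 + 0.051 + 0.112 = 0.320.
P(Status=down | Plant=P2) = 0.051/0.320 = 0.159.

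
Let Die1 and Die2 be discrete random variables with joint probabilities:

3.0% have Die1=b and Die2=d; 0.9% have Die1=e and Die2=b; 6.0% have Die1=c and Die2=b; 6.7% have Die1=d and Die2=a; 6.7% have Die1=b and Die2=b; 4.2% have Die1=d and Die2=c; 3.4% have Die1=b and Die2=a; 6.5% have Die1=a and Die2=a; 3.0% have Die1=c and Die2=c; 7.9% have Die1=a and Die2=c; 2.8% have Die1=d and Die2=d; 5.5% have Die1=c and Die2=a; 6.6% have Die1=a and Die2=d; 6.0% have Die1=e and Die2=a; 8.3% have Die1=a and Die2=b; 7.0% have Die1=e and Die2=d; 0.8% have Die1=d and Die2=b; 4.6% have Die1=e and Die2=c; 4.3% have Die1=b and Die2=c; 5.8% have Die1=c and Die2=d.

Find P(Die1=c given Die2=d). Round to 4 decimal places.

P(Die2=d) = 0.066 + 0.030 + 0.058 + 0.028 + 0.070 = 0.252.
P(Die1=c | Die2=d) = 0.058/0.252 = 0.2302.

0.2302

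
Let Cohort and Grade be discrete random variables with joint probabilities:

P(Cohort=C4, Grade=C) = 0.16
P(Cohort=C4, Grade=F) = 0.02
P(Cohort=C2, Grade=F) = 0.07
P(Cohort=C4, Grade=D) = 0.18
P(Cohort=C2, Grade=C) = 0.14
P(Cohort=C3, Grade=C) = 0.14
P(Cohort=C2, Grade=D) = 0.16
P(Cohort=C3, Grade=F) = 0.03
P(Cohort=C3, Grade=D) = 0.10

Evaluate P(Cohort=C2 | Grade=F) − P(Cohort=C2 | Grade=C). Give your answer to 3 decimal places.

0.265

P(Grade=F) = 0.07 + 0.03 + 0.02 = 0.12; P(Cohort=C2 | Grade=F) = 0.07/0.12 = 0.5833.
P(Grade=C) = 0.14 + 0.14 + 0.16 = 0.44; P(Cohort=C2 | Grade=C) = 0.14/0.44 = 0.3182.
Difference = 0.265.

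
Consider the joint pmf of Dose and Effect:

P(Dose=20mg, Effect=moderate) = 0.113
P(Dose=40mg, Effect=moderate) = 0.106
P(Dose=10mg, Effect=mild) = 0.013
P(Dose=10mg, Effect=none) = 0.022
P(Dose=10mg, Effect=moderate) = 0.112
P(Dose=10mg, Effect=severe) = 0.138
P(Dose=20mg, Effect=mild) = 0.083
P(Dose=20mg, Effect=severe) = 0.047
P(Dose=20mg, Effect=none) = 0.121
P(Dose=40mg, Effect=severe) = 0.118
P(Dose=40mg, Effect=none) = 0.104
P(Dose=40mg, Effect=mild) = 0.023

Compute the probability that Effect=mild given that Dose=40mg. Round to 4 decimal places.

P(Dose=40mg) = 0.104 + 0.023 + 0.106 + 0.118 = 0.351.
P(Effect=mild | Dose=40mg) = 0.023/0.351 = 0.0655.

0.0655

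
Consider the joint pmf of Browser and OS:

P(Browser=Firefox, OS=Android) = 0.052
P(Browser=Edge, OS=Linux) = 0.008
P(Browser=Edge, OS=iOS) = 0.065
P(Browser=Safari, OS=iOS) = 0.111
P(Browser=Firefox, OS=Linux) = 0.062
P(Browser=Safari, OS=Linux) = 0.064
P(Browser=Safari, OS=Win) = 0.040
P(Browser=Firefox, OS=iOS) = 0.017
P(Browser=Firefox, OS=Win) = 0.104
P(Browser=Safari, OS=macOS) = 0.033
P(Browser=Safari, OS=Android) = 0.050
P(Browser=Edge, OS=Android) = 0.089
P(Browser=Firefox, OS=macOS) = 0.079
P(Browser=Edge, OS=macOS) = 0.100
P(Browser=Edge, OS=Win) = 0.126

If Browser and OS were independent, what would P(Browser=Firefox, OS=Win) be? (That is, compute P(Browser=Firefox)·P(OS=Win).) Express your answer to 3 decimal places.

P(Browser=Firefox) = 0.104 + 0.079 + 0.062 + 0.017 + 0.052 = 0.314.
P(OS=Win) = 0.104 + 0.040 + 0.126 = 0.270.
Product: 0.314 × 0.270 = 0.085.

0.085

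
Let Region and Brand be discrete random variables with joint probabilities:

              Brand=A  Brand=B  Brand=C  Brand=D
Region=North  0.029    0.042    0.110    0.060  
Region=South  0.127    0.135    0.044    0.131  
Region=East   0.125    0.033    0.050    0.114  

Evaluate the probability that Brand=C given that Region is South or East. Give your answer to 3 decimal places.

P(Region=South) = 0.127 + 0.135 + 0.044 + 0.131 = 0.437.
P(Region=East) = 0.125 + 0.033 + 0.050 + 0.114 = 0.322.
P(Region ∈ {South, East}) = 0.437 + 0.322 = 0.759; P(Brand=C, Region ∈ {South, East}) = 0.044 + 0.050 = 0.094.
P(Brand=C | Region ∈ {South, East}) = 0.094/0.759 = 0.124.

0.124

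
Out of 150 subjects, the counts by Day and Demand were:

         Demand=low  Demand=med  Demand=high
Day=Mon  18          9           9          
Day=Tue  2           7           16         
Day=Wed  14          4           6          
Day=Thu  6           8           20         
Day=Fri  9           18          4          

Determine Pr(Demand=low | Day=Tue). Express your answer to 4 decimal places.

0.0800

Total with Day=Tue: 2 + 7 + 16 = 25.
P(Demand=low | Day=Tue) = 2/25 = 0.0800.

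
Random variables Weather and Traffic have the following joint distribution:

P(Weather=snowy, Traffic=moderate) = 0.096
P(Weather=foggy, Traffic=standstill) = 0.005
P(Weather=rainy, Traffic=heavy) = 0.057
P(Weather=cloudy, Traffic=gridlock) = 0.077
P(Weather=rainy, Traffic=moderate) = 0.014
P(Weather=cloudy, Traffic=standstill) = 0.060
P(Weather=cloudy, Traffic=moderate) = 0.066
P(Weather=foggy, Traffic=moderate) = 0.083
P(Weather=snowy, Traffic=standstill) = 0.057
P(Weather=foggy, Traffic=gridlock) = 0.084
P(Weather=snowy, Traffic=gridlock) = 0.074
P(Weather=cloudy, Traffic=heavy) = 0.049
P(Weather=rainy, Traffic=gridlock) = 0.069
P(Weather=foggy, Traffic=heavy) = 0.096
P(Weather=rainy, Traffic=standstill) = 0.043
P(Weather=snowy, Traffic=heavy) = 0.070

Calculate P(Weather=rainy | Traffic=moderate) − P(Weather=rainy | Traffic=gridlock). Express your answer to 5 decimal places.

-0.17292

P(Traffic=moderate) = 0.066 + 0.014 + 0.096 + 0.083 = 0.259; P(Weather=rainy | Traffic=moderate) = 0.014/0.259 = 0.054054.
P(Traffic=gridlock) = 0.077 + 0.069 + 0.074 + 0.084 = 0.304; P(Weather=rainy | Traffic=gridlock) = 0.069/0.304 = 0.226974.
Difference = -0.17292.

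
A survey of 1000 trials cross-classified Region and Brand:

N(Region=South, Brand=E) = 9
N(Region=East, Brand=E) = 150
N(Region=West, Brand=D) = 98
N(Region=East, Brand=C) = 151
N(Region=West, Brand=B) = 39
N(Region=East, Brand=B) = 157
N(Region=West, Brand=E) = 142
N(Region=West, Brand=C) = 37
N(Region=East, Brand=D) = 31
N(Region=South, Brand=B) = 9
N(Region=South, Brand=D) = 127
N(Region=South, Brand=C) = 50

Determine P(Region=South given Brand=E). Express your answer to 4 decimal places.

0.0299

Total with Brand=E: 9 + 150 + 142 = 301.
P(Region=South | Brand=E) = 9/301 = 0.0299.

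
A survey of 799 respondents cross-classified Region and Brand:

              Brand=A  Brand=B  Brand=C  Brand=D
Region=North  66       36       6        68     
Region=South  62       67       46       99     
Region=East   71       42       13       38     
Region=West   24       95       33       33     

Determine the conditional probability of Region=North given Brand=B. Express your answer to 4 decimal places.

0.1500

Total with Brand=B: 36 + 67 + 42 + 95 = 240.
P(Region=North | Brand=B) = 36/240 = 0.1500.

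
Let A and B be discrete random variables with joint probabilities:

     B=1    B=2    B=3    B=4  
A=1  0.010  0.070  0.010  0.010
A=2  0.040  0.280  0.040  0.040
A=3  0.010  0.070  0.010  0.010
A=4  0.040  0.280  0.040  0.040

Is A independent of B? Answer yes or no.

yes

Every cell satisfies P(A,B) = P(A)·P(B). For instance P(A=4) = 0.400, P(B=3) = 0.100, and 0.400×0.100 = 0.040 matches the joint entry. So A and B are independent.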